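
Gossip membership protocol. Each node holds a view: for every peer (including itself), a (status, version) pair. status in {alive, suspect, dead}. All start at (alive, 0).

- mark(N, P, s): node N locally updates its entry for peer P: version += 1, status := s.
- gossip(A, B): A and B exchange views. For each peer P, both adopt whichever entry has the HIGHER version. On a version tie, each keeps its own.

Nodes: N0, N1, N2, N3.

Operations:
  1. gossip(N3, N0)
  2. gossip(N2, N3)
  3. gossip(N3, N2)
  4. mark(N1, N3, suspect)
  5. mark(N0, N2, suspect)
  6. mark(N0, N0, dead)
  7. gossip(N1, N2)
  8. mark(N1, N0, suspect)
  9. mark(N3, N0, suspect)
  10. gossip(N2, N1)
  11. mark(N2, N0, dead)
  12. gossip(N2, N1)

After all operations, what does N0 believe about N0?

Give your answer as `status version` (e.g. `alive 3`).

Op 1: gossip N3<->N0 -> N3.N0=(alive,v0) N3.N1=(alive,v0) N3.N2=(alive,v0) N3.N3=(alive,v0) | N0.N0=(alive,v0) N0.N1=(alive,v0) N0.N2=(alive,v0) N0.N3=(alive,v0)
Op 2: gossip N2<->N3 -> N2.N0=(alive,v0) N2.N1=(alive,v0) N2.N2=(alive,v0) N2.N3=(alive,v0) | N3.N0=(alive,v0) N3.N1=(alive,v0) N3.N2=(alive,v0) N3.N3=(alive,v0)
Op 3: gossip N3<->N2 -> N3.N0=(alive,v0) N3.N1=(alive,v0) N3.N2=(alive,v0) N3.N3=(alive,v0) | N2.N0=(alive,v0) N2.N1=(alive,v0) N2.N2=(alive,v0) N2.N3=(alive,v0)
Op 4: N1 marks N3=suspect -> (suspect,v1)
Op 5: N0 marks N2=suspect -> (suspect,v1)
Op 6: N0 marks N0=dead -> (dead,v1)
Op 7: gossip N1<->N2 -> N1.N0=(alive,v0) N1.N1=(alive,v0) N1.N2=(alive,v0) N1.N3=(suspect,v1) | N2.N0=(alive,v0) N2.N1=(alive,v0) N2.N2=(alive,v0) N2.N3=(suspect,v1)
Op 8: N1 marks N0=suspect -> (suspect,v1)
Op 9: N3 marks N0=suspect -> (suspect,v1)
Op 10: gossip N2<->N1 -> N2.N0=(suspect,v1) N2.N1=(alive,v0) N2.N2=(alive,v0) N2.N3=(suspect,v1) | N1.N0=(suspect,v1) N1.N1=(alive,v0) N1.N2=(alive,v0) N1.N3=(suspect,v1)
Op 11: N2 marks N0=dead -> (dead,v2)
Op 12: gossip N2<->N1 -> N2.N0=(dead,v2) N2.N1=(alive,v0) N2.N2=(alive,v0) N2.N3=(suspect,v1) | N1.N0=(dead,v2) N1.N1=(alive,v0) N1.N2=(alive,v0) N1.N3=(suspect,v1)

Answer: dead 1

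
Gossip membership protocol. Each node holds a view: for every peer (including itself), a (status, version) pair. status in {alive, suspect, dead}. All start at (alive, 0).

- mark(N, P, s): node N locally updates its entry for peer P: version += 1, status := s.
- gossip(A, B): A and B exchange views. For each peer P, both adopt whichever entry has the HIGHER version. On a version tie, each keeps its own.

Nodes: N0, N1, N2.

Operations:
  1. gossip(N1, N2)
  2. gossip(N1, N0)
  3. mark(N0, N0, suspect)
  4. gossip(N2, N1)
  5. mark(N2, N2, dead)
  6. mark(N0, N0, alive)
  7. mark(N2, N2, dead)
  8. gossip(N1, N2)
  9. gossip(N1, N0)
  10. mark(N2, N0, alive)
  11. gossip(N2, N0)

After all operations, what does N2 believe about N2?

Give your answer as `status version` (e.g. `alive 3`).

Answer: dead 2

Derivation:
Op 1: gossip N1<->N2 -> N1.N0=(alive,v0) N1.N1=(alive,v0) N1.N2=(alive,v0) | N2.N0=(alive,v0) N2.N1=(alive,v0) N2.N2=(alive,v0)
Op 2: gossip N1<->N0 -> N1.N0=(alive,v0) N1.N1=(alive,v0) N1.N2=(alive,v0) | N0.N0=(alive,v0) N0.N1=(alive,v0) N0.N2=(alive,v0)
Op 3: N0 marks N0=suspect -> (suspect,v1)
Op 4: gossip N2<->N1 -> N2.N0=(alive,v0) N2.N1=(alive,v0) N2.N2=(alive,v0) | N1.N0=(alive,v0) N1.N1=(alive,v0) N1.N2=(alive,v0)
Op 5: N2 marks N2=dead -> (dead,v1)
Op 6: N0 marks N0=alive -> (alive,v2)
Op 7: N2 marks N2=dead -> (dead,v2)
Op 8: gossip N1<->N2 -> N1.N0=(alive,v0) N1.N1=(alive,v0) N1.N2=(dead,v2) | N2.N0=(alive,v0) N2.N1=(alive,v0) N2.N2=(dead,v2)
Op 9: gossip N1<->N0 -> N1.N0=(alive,v2) N1.N1=(alive,v0) N1.N2=(dead,v2) | N0.N0=(alive,v2) N0.N1=(alive,v0) N0.N2=(dead,v2)
Op 10: N2 marks N0=alive -> (alive,v1)
Op 11: gossip N2<->N0 -> N2.N0=(alive,v2) N2.N1=(alive,v0) N2.N2=(dead,v2) | N0.N0=(alive,v2) N0.N1=(alive,v0) N0.N2=(dead,v2)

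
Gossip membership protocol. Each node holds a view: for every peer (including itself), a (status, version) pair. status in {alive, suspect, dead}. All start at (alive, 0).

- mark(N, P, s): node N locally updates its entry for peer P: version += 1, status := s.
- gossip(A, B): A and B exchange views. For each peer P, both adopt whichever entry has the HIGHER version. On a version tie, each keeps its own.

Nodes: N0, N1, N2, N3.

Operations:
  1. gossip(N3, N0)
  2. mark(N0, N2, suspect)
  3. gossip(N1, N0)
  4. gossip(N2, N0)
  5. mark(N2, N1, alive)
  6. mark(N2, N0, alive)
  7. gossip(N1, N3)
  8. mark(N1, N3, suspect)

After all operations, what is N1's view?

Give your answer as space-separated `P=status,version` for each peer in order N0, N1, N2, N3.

Answer: N0=alive,0 N1=alive,0 N2=suspect,1 N3=suspect,1

Derivation:
Op 1: gossip N3<->N0 -> N3.N0=(alive,v0) N3.N1=(alive,v0) N3.N2=(alive,v0) N3.N3=(alive,v0) | N0.N0=(alive,v0) N0.N1=(alive,v0) N0.N2=(alive,v0) N0.N3=(alive,v0)
Op 2: N0 marks N2=suspect -> (suspect,v1)
Op 3: gossip N1<->N0 -> N1.N0=(alive,v0) N1.N1=(alive,v0) N1.N2=(suspect,v1) N1.N3=(alive,v0) | N0.N0=(alive,v0) N0.N1=(alive,v0) N0.N2=(suspect,v1) N0.N3=(alive,v0)
Op 4: gossip N2<->N0 -> N2.N0=(alive,v0) N2.N1=(alive,v0) N2.N2=(suspect,v1) N2.N3=(alive,v0) | N0.N0=(alive,v0) N0.N1=(alive,v0) N0.N2=(suspect,v1) N0.N3=(alive,v0)
Op 5: N2 marks N1=alive -> (alive,v1)
Op 6: N2 marks N0=alive -> (alive,v1)
Op 7: gossip N1<->N3 -> N1.N0=(alive,v0) N1.N1=(alive,v0) N1.N2=(suspect,v1) N1.N3=(alive,v0) | N3.N0=(alive,v0) N3.N1=(alive,v0) N3.N2=(suspect,v1) N3.N3=(alive,v0)
Op 8: N1 marks N3=suspect -> (suspect,v1)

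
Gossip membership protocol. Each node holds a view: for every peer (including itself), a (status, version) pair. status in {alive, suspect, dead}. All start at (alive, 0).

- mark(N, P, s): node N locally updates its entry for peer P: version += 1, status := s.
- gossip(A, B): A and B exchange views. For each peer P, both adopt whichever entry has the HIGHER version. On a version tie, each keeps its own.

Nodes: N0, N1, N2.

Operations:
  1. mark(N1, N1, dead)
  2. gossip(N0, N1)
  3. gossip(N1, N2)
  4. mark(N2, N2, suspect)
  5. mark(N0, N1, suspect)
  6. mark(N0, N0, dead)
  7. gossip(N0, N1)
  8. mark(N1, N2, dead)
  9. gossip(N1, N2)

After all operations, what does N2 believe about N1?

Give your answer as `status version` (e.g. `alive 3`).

Answer: suspect 2

Derivation:
Op 1: N1 marks N1=dead -> (dead,v1)
Op 2: gossip N0<->N1 -> N0.N0=(alive,v0) N0.N1=(dead,v1) N0.N2=(alive,v0) | N1.N0=(alive,v0) N1.N1=(dead,v1) N1.N2=(alive,v0)
Op 3: gossip N1<->N2 -> N1.N0=(alive,v0) N1.N1=(dead,v1) N1.N2=(alive,v0) | N2.N0=(alive,v0) N2.N1=(dead,v1) N2.N2=(alive,v0)
Op 4: N2 marks N2=suspect -> (suspect,v1)
Op 5: N0 marks N1=suspect -> (suspect,v2)
Op 6: N0 marks N0=dead -> (dead,v1)
Op 7: gossip N0<->N1 -> N0.N0=(dead,v1) N0.N1=(suspect,v2) N0.N2=(alive,v0) | N1.N0=(dead,v1) N1.N1=(suspect,v2) N1.N2=(alive,v0)
Op 8: N1 marks N2=dead -> (dead,v1)
Op 9: gossip N1<->N2 -> N1.N0=(dead,v1) N1.N1=(suspect,v2) N1.N2=(dead,v1) | N2.N0=(dead,v1) N2.N1=(suspect,v2) N2.N2=(suspect,v1)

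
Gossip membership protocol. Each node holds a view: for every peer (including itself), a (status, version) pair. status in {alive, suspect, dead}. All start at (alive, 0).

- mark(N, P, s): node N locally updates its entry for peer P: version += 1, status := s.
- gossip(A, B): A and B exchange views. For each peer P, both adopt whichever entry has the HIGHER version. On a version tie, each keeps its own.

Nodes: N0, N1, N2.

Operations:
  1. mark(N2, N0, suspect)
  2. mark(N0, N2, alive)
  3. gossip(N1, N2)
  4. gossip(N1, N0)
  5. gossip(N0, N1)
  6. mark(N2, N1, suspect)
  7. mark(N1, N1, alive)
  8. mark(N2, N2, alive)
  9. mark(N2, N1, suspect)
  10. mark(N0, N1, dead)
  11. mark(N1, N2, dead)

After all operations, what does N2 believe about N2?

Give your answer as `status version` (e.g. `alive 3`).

Op 1: N2 marks N0=suspect -> (suspect,v1)
Op 2: N0 marks N2=alive -> (alive,v1)
Op 3: gossip N1<->N2 -> N1.N0=(suspect,v1) N1.N1=(alive,v0) N1.N2=(alive,v0) | N2.N0=(suspect,v1) N2.N1=(alive,v0) N2.N2=(alive,v0)
Op 4: gossip N1<->N0 -> N1.N0=(suspect,v1) N1.N1=(alive,v0) N1.N2=(alive,v1) | N0.N0=(suspect,v1) N0.N1=(alive,v0) N0.N2=(alive,v1)
Op 5: gossip N0<->N1 -> N0.N0=(suspect,v1) N0.N1=(alive,v0) N0.N2=(alive,v1) | N1.N0=(suspect,v1) N1.N1=(alive,v0) N1.N2=(alive,v1)
Op 6: N2 marks N1=suspect -> (suspect,v1)
Op 7: N1 marks N1=alive -> (alive,v1)
Op 8: N2 marks N2=alive -> (alive,v1)
Op 9: N2 marks N1=suspect -> (suspect,v2)
Op 10: N0 marks N1=dead -> (dead,v1)
Op 11: N1 marks N2=dead -> (dead,v2)

Answer: alive 1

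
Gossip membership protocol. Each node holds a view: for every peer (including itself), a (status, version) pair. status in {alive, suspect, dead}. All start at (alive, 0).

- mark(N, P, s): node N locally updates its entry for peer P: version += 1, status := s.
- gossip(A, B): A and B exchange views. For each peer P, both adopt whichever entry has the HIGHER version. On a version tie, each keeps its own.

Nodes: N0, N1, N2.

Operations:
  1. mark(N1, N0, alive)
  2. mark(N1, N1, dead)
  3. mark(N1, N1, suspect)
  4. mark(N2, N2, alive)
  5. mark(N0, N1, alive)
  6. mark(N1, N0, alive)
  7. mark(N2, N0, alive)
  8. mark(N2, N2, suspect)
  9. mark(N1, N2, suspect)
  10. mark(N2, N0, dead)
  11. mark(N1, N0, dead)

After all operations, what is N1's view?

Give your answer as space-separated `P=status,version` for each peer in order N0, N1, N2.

Answer: N0=dead,3 N1=suspect,2 N2=suspect,1

Derivation:
Op 1: N1 marks N0=alive -> (alive,v1)
Op 2: N1 marks N1=dead -> (dead,v1)
Op 3: N1 marks N1=suspect -> (suspect,v2)
Op 4: N2 marks N2=alive -> (alive,v1)
Op 5: N0 marks N1=alive -> (alive,v1)
Op 6: N1 marks N0=alive -> (alive,v2)
Op 7: N2 marks N0=alive -> (alive,v1)
Op 8: N2 marks N2=suspect -> (suspect,v2)
Op 9: N1 marks N2=suspect -> (suspect,v1)
Op 10: N2 marks N0=dead -> (dead,v2)
Op 11: N1 marks N0=dead -> (dead,v3)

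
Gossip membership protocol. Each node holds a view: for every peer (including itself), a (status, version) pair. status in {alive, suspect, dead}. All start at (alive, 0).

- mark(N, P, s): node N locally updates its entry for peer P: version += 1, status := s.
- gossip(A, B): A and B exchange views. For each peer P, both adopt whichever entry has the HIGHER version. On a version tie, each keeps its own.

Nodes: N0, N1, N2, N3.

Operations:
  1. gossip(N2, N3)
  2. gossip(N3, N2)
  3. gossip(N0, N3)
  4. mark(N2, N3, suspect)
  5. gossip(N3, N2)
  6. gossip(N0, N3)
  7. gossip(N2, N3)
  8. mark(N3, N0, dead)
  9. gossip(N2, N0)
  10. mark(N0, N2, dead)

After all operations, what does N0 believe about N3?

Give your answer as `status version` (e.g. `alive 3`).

Answer: suspect 1

Derivation:
Op 1: gossip N2<->N3 -> N2.N0=(alive,v0) N2.N1=(alive,v0) N2.N2=(alive,v0) N2.N3=(alive,v0) | N3.N0=(alive,v0) N3.N1=(alive,v0) N3.N2=(alive,v0) N3.N3=(alive,v0)
Op 2: gossip N3<->N2 -> N3.N0=(alive,v0) N3.N1=(alive,v0) N3.N2=(alive,v0) N3.N3=(alive,v0) | N2.N0=(alive,v0) N2.N1=(alive,v0) N2.N2=(alive,v0) N2.N3=(alive,v0)
Op 3: gossip N0<->N3 -> N0.N0=(alive,v0) N0.N1=(alive,v0) N0.N2=(alive,v0) N0.N3=(alive,v0) | N3.N0=(alive,v0) N3.N1=(alive,v0) N3.N2=(alive,v0) N3.N3=(alive,v0)
Op 4: N2 marks N3=suspect -> (suspect,v1)
Op 5: gossip N3<->N2 -> N3.N0=(alive,v0) N3.N1=(alive,v0) N3.N2=(alive,v0) N3.N3=(suspect,v1) | N2.N0=(alive,v0) N2.N1=(alive,v0) N2.N2=(alive,v0) N2.N3=(suspect,v1)
Op 6: gossip N0<->N3 -> N0.N0=(alive,v0) N0.N1=(alive,v0) N0.N2=(alive,v0) N0.N3=(suspect,v1) | N3.N0=(alive,v0) N3.N1=(alive,v0) N3.N2=(alive,v0) N3.N3=(suspect,v1)
Op 7: gossip N2<->N3 -> N2.N0=(alive,v0) N2.N1=(alive,v0) N2.N2=(alive,v0) N2.N3=(suspect,v1) | N3.N0=(alive,v0) N3.N1=(alive,v0) N3.N2=(alive,v0) N3.N3=(suspect,v1)
Op 8: N3 marks N0=dead -> (dead,v1)
Op 9: gossip N2<->N0 -> N2.N0=(alive,v0) N2.N1=(alive,v0) N2.N2=(alive,v0) N2.N3=(suspect,v1) | N0.N0=(alive,v0) N0.N1=(alive,v0) N0.N2=(alive,v0) N0.N3=(suspect,v1)
Op 10: N0 marks N2=dead -> (dead,v1)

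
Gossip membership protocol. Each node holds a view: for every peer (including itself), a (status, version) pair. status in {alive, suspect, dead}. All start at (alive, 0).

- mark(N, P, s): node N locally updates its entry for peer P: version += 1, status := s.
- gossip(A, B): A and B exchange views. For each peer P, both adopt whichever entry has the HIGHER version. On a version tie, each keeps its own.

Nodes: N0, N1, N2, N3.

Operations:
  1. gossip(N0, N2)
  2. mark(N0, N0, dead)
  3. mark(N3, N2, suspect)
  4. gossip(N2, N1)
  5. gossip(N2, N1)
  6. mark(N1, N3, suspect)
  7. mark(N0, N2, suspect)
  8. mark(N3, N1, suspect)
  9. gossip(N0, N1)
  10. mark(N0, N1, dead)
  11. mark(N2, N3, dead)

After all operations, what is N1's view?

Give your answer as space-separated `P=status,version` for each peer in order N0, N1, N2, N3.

Answer: N0=dead,1 N1=alive,0 N2=suspect,1 N3=suspect,1

Derivation:
Op 1: gossip N0<->N2 -> N0.N0=(alive,v0) N0.N1=(alive,v0) N0.N2=(alive,v0) N0.N3=(alive,v0) | N2.N0=(alive,v0) N2.N1=(alive,v0) N2.N2=(alive,v0) N2.N3=(alive,v0)
Op 2: N0 marks N0=dead -> (dead,v1)
Op 3: N3 marks N2=suspect -> (suspect,v1)
Op 4: gossip N2<->N1 -> N2.N0=(alive,v0) N2.N1=(alive,v0) N2.N2=(alive,v0) N2.N3=(alive,v0) | N1.N0=(alive,v0) N1.N1=(alive,v0) N1.N2=(alive,v0) N1.N3=(alive,v0)
Op 5: gossip N2<->N1 -> N2.N0=(alive,v0) N2.N1=(alive,v0) N2.N2=(alive,v0) N2.N3=(alive,v0) | N1.N0=(alive,v0) N1.N1=(alive,v0) N1.N2=(alive,v0) N1.N3=(alive,v0)
Op 6: N1 marks N3=suspect -> (suspect,v1)
Op 7: N0 marks N2=suspect -> (suspect,v1)
Op 8: N3 marks N1=suspect -> (suspect,v1)
Op 9: gossip N0<->N1 -> N0.N0=(dead,v1) N0.N1=(alive,v0) N0.N2=(suspect,v1) N0.N3=(suspect,v1) | N1.N0=(dead,v1) N1.N1=(alive,v0) N1.N2=(suspect,v1) N1.N3=(suspect,v1)
Op 10: N0 marks N1=dead -> (dead,v1)
Op 11: N2 marks N3=dead -> (dead,v1)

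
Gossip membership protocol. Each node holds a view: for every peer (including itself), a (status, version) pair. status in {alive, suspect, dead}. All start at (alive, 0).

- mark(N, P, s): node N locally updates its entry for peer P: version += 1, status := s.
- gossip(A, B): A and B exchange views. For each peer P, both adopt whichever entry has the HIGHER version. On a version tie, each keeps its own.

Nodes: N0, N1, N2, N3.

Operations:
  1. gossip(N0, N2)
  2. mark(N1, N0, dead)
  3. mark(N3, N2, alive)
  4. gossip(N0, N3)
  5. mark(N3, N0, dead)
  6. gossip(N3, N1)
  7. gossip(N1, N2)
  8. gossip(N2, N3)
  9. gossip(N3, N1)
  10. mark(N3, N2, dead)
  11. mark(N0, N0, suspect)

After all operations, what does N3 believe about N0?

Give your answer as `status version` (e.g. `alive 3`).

Answer: dead 1

Derivation:
Op 1: gossip N0<->N2 -> N0.N0=(alive,v0) N0.N1=(alive,v0) N0.N2=(alive,v0) N0.N3=(alive,v0) | N2.N0=(alive,v0) N2.N1=(alive,v0) N2.N2=(alive,v0) N2.N3=(alive,v0)
Op 2: N1 marks N0=dead -> (dead,v1)
Op 3: N3 marks N2=alive -> (alive,v1)
Op 4: gossip N0<->N3 -> N0.N0=(alive,v0) N0.N1=(alive,v0) N0.N2=(alive,v1) N0.N3=(alive,v0) | N3.N0=(alive,v0) N3.N1=(alive,v0) N3.N2=(alive,v1) N3.N3=(alive,v0)
Op 5: N3 marks N0=dead -> (dead,v1)
Op 6: gossip N3<->N1 -> N3.N0=(dead,v1) N3.N1=(alive,v0) N3.N2=(alive,v1) N3.N3=(alive,v0) | N1.N0=(dead,v1) N1.N1=(alive,v0) N1.N2=(alive,v1) N1.N3=(alive,v0)
Op 7: gossip N1<->N2 -> N1.N0=(dead,v1) N1.N1=(alive,v0) N1.N2=(alive,v1) N1.N3=(alive,v0) | N2.N0=(dead,v1) N2.N1=(alive,v0) N2.N2=(alive,v1) N2.N3=(alive,v0)
Op 8: gossip N2<->N3 -> N2.N0=(dead,v1) N2.N1=(alive,v0) N2.N2=(alive,v1) N2.N3=(alive,v0) | N3.N0=(dead,v1) N3.N1=(alive,v0) N3.N2=(alive,v1) N3.N3=(alive,v0)
Op 9: gossip N3<->N1 -> N3.N0=(dead,v1) N3.N1=(alive,v0) N3.N2=(alive,v1) N3.N3=(alive,v0) | N1.N0=(dead,v1) N1.N1=(alive,v0) N1.N2=(alive,v1) N1.N3=(alive,v0)
Op 10: N3 marks N2=dead -> (dead,v2)
Op 11: N0 marks N0=suspect -> (suspect,v1)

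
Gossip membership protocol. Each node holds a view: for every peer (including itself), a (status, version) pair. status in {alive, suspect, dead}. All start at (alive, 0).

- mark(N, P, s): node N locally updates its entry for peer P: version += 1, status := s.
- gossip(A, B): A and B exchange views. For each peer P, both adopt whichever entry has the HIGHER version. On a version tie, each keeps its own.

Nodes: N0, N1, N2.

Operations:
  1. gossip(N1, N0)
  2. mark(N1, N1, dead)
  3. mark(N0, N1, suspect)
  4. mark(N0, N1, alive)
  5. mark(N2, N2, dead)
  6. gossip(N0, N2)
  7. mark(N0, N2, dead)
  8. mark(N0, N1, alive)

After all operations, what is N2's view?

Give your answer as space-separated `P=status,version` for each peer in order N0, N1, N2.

Answer: N0=alive,0 N1=alive,2 N2=dead,1

Derivation:
Op 1: gossip N1<->N0 -> N1.N0=(alive,v0) N1.N1=(alive,v0) N1.N2=(alive,v0) | N0.N0=(alive,v0) N0.N1=(alive,v0) N0.N2=(alive,v0)
Op 2: N1 marks N1=dead -> (dead,v1)
Op 3: N0 marks N1=suspect -> (suspect,v1)
Op 4: N0 marks N1=alive -> (alive,v2)
Op 5: N2 marks N2=dead -> (dead,v1)
Op 6: gossip N0<->N2 -> N0.N0=(alive,v0) N0.N1=(alive,v2) N0.N2=(dead,v1) | N2.N0=(alive,v0) N2.N1=(alive,v2) N2.N2=(dead,v1)
Op 7: N0 marks N2=dead -> (dead,v2)
Op 8: N0 marks N1=alive -> (alive,v3)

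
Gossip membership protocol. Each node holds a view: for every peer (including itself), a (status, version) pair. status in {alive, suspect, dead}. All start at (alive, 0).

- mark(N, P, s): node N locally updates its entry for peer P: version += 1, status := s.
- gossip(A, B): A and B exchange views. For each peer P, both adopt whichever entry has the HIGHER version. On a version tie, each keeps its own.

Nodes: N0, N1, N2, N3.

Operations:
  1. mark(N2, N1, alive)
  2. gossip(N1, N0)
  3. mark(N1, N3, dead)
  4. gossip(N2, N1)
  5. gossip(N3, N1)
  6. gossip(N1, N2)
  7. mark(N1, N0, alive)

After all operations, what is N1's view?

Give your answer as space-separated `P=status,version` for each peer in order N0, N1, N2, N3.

Op 1: N2 marks N1=alive -> (alive,v1)
Op 2: gossip N1<->N0 -> N1.N0=(alive,v0) N1.N1=(alive,v0) N1.N2=(alive,v0) N1.N3=(alive,v0) | N0.N0=(alive,v0) N0.N1=(alive,v0) N0.N2=(alive,v0) N0.N3=(alive,v0)
Op 3: N1 marks N3=dead -> (dead,v1)
Op 4: gossip N2<->N1 -> N2.N0=(alive,v0) N2.N1=(alive,v1) N2.N2=(alive,v0) N2.N3=(dead,v1) | N1.N0=(alive,v0) N1.N1=(alive,v1) N1.N2=(alive,v0) N1.N3=(dead,v1)
Op 5: gossip N3<->N1 -> N3.N0=(alive,v0) N3.N1=(alive,v1) N3.N2=(alive,v0) N3.N3=(dead,v1) | N1.N0=(alive,v0) N1.N1=(alive,v1) N1.N2=(alive,v0) N1.N3=(dead,v1)
Op 6: gossip N1<->N2 -> N1.N0=(alive,v0) N1.N1=(alive,v1) N1.N2=(alive,v0) N1.N3=(dead,v1) | N2.N0=(alive,v0) N2.N1=(alive,v1) N2.N2=(alive,v0) N2.N3=(dead,v1)
Op 7: N1 marks N0=alive -> (alive,v1)

Answer: N0=alive,1 N1=alive,1 N2=alive,0 N3=dead,1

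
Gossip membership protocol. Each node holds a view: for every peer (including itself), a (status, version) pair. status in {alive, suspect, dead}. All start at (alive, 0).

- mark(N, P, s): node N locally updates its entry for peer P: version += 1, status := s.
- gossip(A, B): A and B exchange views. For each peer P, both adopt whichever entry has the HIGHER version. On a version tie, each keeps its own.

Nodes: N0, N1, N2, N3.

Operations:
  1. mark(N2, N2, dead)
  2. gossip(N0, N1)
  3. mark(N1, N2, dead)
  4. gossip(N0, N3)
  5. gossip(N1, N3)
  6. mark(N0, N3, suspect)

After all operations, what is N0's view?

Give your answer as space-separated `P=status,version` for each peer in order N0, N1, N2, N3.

Op 1: N2 marks N2=dead -> (dead,v1)
Op 2: gossip N0<->N1 -> N0.N0=(alive,v0) N0.N1=(alive,v0) N0.N2=(alive,v0) N0.N3=(alive,v0) | N1.N0=(alive,v0) N1.N1=(alive,v0) N1.N2=(alive,v0) N1.N3=(alive,v0)
Op 3: N1 marks N2=dead -> (dead,v1)
Op 4: gossip N0<->N3 -> N0.N0=(alive,v0) N0.N1=(alive,v0) N0.N2=(alive,v0) N0.N3=(alive,v0) | N3.N0=(alive,v0) N3.N1=(alive,v0) N3.N2=(alive,v0) N3.N3=(alive,v0)
Op 5: gossip N1<->N3 -> N1.N0=(alive,v0) N1.N1=(alive,v0) N1.N2=(dead,v1) N1.N3=(alive,v0) | N3.N0=(alive,v0) N3.N1=(alive,v0) N3.N2=(dead,v1) N3.N3=(alive,v0)
Op 6: N0 marks N3=suspect -> (suspect,v1)

Answer: N0=alive,0 N1=alive,0 N2=alive,0 N3=suspect,1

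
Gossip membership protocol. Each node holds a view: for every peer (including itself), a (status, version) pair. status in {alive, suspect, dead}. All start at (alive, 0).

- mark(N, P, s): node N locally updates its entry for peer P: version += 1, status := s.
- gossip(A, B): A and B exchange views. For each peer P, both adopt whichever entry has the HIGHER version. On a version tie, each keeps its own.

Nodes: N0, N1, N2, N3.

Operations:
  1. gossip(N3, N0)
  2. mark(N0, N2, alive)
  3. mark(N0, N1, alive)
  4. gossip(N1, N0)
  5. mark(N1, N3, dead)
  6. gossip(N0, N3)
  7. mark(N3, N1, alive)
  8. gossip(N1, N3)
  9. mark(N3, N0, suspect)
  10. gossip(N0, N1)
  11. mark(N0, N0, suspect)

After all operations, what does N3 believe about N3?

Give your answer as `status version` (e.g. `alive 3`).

Answer: dead 1

Derivation:
Op 1: gossip N3<->N0 -> N3.N0=(alive,v0) N3.N1=(alive,v0) N3.N2=(alive,v0) N3.N3=(alive,v0) | N0.N0=(alive,v0) N0.N1=(alive,v0) N0.N2=(alive,v0) N0.N3=(alive,v0)
Op 2: N0 marks N2=alive -> (alive,v1)
Op 3: N0 marks N1=alive -> (alive,v1)
Op 4: gossip N1<->N0 -> N1.N0=(alive,v0) N1.N1=(alive,v1) N1.N2=(alive,v1) N1.N3=(alive,v0) | N0.N0=(alive,v0) N0.N1=(alive,v1) N0.N2=(alive,v1) N0.N3=(alive,v0)
Op 5: N1 marks N3=dead -> (dead,v1)
Op 6: gossip N0<->N3 -> N0.N0=(alive,v0) N0.N1=(alive,v1) N0.N2=(alive,v1) N0.N3=(alive,v0) | N3.N0=(alive,v0) N3.N1=(alive,v1) N3.N2=(alive,v1) N3.N3=(alive,v0)
Op 7: N3 marks N1=alive -> (alive,v2)
Op 8: gossip N1<->N3 -> N1.N0=(alive,v0) N1.N1=(alive,v2) N1.N2=(alive,v1) N1.N3=(dead,v1) | N3.N0=(alive,v0) N3.N1=(alive,v2) N3.N2=(alive,v1) N3.N3=(dead,v1)
Op 9: N3 marks N0=suspect -> (suspect,v1)
Op 10: gossip N0<->N1 -> N0.N0=(alive,v0) N0.N1=(alive,v2) N0.N2=(alive,v1) N0.N3=(dead,v1) | N1.N0=(alive,v0) N1.N1=(alive,v2) N1.N2=(alive,v1) N1.N3=(dead,v1)
Op 11: N0 marks N0=suspect -> (suspect,v1)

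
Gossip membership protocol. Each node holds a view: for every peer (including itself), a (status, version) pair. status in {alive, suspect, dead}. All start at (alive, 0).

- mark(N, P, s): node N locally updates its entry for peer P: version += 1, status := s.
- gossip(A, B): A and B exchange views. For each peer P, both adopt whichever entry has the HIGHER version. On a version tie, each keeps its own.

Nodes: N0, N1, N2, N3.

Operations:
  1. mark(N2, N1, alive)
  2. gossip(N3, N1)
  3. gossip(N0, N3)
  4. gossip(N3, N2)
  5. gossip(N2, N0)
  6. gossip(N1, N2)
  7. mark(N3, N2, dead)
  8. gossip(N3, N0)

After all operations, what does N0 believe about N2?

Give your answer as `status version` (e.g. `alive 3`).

Answer: dead 1

Derivation:
Op 1: N2 marks N1=alive -> (alive,v1)
Op 2: gossip N3<->N1 -> N3.N0=(alive,v0) N3.N1=(alive,v0) N3.N2=(alive,v0) N3.N3=(alive,v0) | N1.N0=(alive,v0) N1.N1=(alive,v0) N1.N2=(alive,v0) N1.N3=(alive,v0)
Op 3: gossip N0<->N3 -> N0.N0=(alive,v0) N0.N1=(alive,v0) N0.N2=(alive,v0) N0.N3=(alive,v0) | N3.N0=(alive,v0) N3.N1=(alive,v0) N3.N2=(alive,v0) N3.N3=(alive,v0)
Op 4: gossip N3<->N2 -> N3.N0=(alive,v0) N3.N1=(alive,v1) N3.N2=(alive,v0) N3.N3=(alive,v0) | N2.N0=(alive,v0) N2.N1=(alive,v1) N2.N2=(alive,v0) N2.N3=(alive,v0)
Op 5: gossip N2<->N0 -> N2.N0=(alive,v0) N2.N1=(alive,v1) N2.N2=(alive,v0) N2.N3=(alive,v0) | N0.N0=(alive,v0) N0.N1=(alive,v1) N0.N2=(alive,v0) N0.N3=(alive,v0)
Op 6: gossip N1<->N2 -> N1.N0=(alive,v0) N1.N1=(alive,v1) N1.N2=(alive,v0) N1.N3=(alive,v0) | N2.N0=(alive,v0) N2.N1=(alive,v1) N2.N2=(alive,v0) N2.N3=(alive,v0)
Op 7: N3 marks N2=dead -> (dead,v1)
Op 8: gossip N3<->N0 -> N3.N0=(alive,v0) N3.N1=(alive,v1) N3.N2=(dead,v1) N3.N3=(alive,v0) | N0.N0=(alive,v0) N0.N1=(alive,v1) N0.N2=(dead,v1) N0.N3=(alive,v0)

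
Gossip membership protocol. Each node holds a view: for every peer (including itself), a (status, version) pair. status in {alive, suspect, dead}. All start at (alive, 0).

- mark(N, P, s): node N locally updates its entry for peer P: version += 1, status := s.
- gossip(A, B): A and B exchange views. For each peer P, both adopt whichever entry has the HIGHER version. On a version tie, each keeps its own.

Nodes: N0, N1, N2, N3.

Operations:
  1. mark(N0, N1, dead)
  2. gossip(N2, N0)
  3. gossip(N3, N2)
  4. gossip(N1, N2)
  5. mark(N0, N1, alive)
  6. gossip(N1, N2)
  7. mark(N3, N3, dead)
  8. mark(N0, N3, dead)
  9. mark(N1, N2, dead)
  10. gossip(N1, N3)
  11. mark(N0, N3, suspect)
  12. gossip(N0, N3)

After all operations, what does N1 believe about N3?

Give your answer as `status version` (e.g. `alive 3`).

Answer: dead 1

Derivation:
Op 1: N0 marks N1=dead -> (dead,v1)
Op 2: gossip N2<->N0 -> N2.N0=(alive,v0) N2.N1=(dead,v1) N2.N2=(alive,v0) N2.N3=(alive,v0) | N0.N0=(alive,v0) N0.N1=(dead,v1) N0.N2=(alive,v0) N0.N3=(alive,v0)
Op 3: gossip N3<->N2 -> N3.N0=(alive,v0) N3.N1=(dead,v1) N3.N2=(alive,v0) N3.N3=(alive,v0) | N2.N0=(alive,v0) N2.N1=(dead,v1) N2.N2=(alive,v0) N2.N3=(alive,v0)
Op 4: gossip N1<->N2 -> N1.N0=(alive,v0) N1.N1=(dead,v1) N1.N2=(alive,v0) N1.N3=(alive,v0) | N2.N0=(alive,v0) N2.N1=(dead,v1) N2.N2=(alive,v0) N2.N3=(alive,v0)
Op 5: N0 marks N1=alive -> (alive,v2)
Op 6: gossip N1<->N2 -> N1.N0=(alive,v0) N1.N1=(dead,v1) N1.N2=(alive,v0) N1.N3=(alive,v0) | N2.N0=(alive,v0) N2.N1=(dead,v1) N2.N2=(alive,v0) N2.N3=(alive,v0)
Op 7: N3 marks N3=dead -> (dead,v1)
Op 8: N0 marks N3=dead -> (dead,v1)
Op 9: N1 marks N2=dead -> (dead,v1)
Op 10: gossip N1<->N3 -> N1.N0=(alive,v0) N1.N1=(dead,v1) N1.N2=(dead,v1) N1.N3=(dead,v1) | N3.N0=(alive,v0) N3.N1=(dead,v1) N3.N2=(dead,v1) N3.N3=(dead,v1)
Op 11: N0 marks N3=suspect -> (suspect,v2)
Op 12: gossip N0<->N3 -> N0.N0=(alive,v0) N0.N1=(alive,v2) N0.N2=(dead,v1) N0.N3=(suspect,v2) | N3.N0=(alive,v0) N3.N1=(alive,v2) N3.N2=(dead,v1) N3.N3=(suspect,v2)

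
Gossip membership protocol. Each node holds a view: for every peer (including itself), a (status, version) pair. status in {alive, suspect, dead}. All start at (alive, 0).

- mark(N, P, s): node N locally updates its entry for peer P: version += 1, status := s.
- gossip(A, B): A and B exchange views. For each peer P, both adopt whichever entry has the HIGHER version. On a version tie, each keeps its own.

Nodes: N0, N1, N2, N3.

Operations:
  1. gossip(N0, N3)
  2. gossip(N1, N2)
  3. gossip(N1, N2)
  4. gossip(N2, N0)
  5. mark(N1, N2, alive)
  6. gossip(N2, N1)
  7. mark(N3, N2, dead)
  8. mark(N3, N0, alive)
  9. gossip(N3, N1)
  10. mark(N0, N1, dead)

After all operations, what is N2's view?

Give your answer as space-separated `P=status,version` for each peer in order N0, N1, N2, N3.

Answer: N0=alive,0 N1=alive,0 N2=alive,1 N3=alive,0

Derivation:
Op 1: gossip N0<->N3 -> N0.N0=(alive,v0) N0.N1=(alive,v0) N0.N2=(alive,v0) N0.N3=(alive,v0) | N3.N0=(alive,v0) N3.N1=(alive,v0) N3.N2=(alive,v0) N3.N3=(alive,v0)
Op 2: gossip N1<->N2 -> N1.N0=(alive,v0) N1.N1=(alive,v0) N1.N2=(alive,v0) N1.N3=(alive,v0) | N2.N0=(alive,v0) N2.N1=(alive,v0) N2.N2=(alive,v0) N2.N3=(alive,v0)
Op 3: gossip N1<->N2 -> N1.N0=(alive,v0) N1.N1=(alive,v0) N1.N2=(alive,v0) N1.N3=(alive,v0) | N2.N0=(alive,v0) N2.N1=(alive,v0) N2.N2=(alive,v0) N2.N3=(alive,v0)
Op 4: gossip N2<->N0 -> N2.N0=(alive,v0) N2.N1=(alive,v0) N2.N2=(alive,v0) N2.N3=(alive,v0) | N0.N0=(alive,v0) N0.N1=(alive,v0) N0.N2=(alive,v0) N0.N3=(alive,v0)
Op 5: N1 marks N2=alive -> (alive,v1)
Op 6: gossip N2<->N1 -> N2.N0=(alive,v0) N2.N1=(alive,v0) N2.N2=(alive,v1) N2.N3=(alive,v0) | N1.N0=(alive,v0) N1.N1=(alive,v0) N1.N2=(alive,v1) N1.N3=(alive,v0)
Op 7: N3 marks N2=dead -> (dead,v1)
Op 8: N3 marks N0=alive -> (alive,v1)
Op 9: gossip N3<->N1 -> N3.N0=(alive,v1) N3.N1=(alive,v0) N3.N2=(dead,v1) N3.N3=(alive,v0) | N1.N0=(alive,v1) N1.N1=(alive,v0) N1.N2=(alive,v1) N1.N3=(alive,v0)
Op 10: N0 marks N1=dead -> (dead,v1)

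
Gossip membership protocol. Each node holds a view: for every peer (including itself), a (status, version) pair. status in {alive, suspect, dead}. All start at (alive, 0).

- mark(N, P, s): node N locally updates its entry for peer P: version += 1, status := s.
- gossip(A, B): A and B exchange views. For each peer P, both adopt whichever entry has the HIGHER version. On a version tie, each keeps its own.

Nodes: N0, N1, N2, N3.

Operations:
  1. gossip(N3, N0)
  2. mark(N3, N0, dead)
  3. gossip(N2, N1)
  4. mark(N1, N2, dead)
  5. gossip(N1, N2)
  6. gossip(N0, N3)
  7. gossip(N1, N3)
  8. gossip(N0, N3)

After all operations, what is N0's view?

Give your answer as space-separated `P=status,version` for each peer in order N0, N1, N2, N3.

Op 1: gossip N3<->N0 -> N3.N0=(alive,v0) N3.N1=(alive,v0) N3.N2=(alive,v0) N3.N3=(alive,v0) | N0.N0=(alive,v0) N0.N1=(alive,v0) N0.N2=(alive,v0) N0.N3=(alive,v0)
Op 2: N3 marks N0=dead -> (dead,v1)
Op 3: gossip N2<->N1 -> N2.N0=(alive,v0) N2.N1=(alive,v0) N2.N2=(alive,v0) N2.N3=(alive,v0) | N1.N0=(alive,v0) N1.N1=(alive,v0) N1.N2=(alive,v0) N1.N3=(alive,v0)
Op 4: N1 marks N2=dead -> (dead,v1)
Op 5: gossip N1<->N2 -> N1.N0=(alive,v0) N1.N1=(alive,v0) N1.N2=(dead,v1) N1.N3=(alive,v0) | N2.N0=(alive,v0) N2.N1=(alive,v0) N2.N2=(dead,v1) N2.N3=(alive,v0)
Op 6: gossip N0<->N3 -> N0.N0=(dead,v1) N0.N1=(alive,v0) N0.N2=(alive,v0) N0.N3=(alive,v0) | N3.N0=(dead,v1) N3.N1=(alive,v0) N3.N2=(alive,v0) N3.N3=(alive,v0)
Op 7: gossip N1<->N3 -> N1.N0=(dead,v1) N1.N1=(alive,v0) N1.N2=(dead,v1) N1.N3=(alive,v0) | N3.N0=(dead,v1) N3.N1=(alive,v0) N3.N2=(dead,v1) N3.N3=(alive,v0)
Op 8: gossip N0<->N3 -> N0.N0=(dead,v1) N0.N1=(alive,v0) N0.N2=(dead,v1) N0.N3=(alive,v0) | N3.N0=(dead,v1) N3.N1=(alive,v0) N3.N2=(dead,v1) N3.N3=(alive,v0)

Answer: N0=dead,1 N1=alive,0 N2=dead,1 N3=alive,0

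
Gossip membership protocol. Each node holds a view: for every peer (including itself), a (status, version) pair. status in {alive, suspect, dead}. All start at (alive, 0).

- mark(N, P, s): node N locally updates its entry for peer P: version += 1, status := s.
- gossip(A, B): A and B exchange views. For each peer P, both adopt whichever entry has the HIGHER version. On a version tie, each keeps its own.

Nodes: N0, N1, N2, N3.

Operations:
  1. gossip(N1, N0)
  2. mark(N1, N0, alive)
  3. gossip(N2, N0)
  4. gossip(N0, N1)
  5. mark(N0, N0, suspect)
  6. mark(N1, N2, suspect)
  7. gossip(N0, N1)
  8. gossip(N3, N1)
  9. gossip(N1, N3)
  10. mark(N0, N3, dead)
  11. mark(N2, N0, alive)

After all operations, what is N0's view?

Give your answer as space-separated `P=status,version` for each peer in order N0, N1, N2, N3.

Op 1: gossip N1<->N0 -> N1.N0=(alive,v0) N1.N1=(alive,v0) N1.N2=(alive,v0) N1.N3=(alive,v0) | N0.N0=(alive,v0) N0.N1=(alive,v0) N0.N2=(alive,v0) N0.N3=(alive,v0)
Op 2: N1 marks N0=alive -> (alive,v1)
Op 3: gossip N2<->N0 -> N2.N0=(alive,v0) N2.N1=(alive,v0) N2.N2=(alive,v0) N2.N3=(alive,v0) | N0.N0=(alive,v0) N0.N1=(alive,v0) N0.N2=(alive,v0) N0.N3=(alive,v0)
Op 4: gossip N0<->N1 -> N0.N0=(alive,v1) N0.N1=(alive,v0) N0.N2=(alive,v0) N0.N3=(alive,v0) | N1.N0=(alive,v1) N1.N1=(alive,v0) N1.N2=(alive,v0) N1.N3=(alive,v0)
Op 5: N0 marks N0=suspect -> (suspect,v2)
Op 6: N1 marks N2=suspect -> (suspect,v1)
Op 7: gossip N0<->N1 -> N0.N0=(suspect,v2) N0.N1=(alive,v0) N0.N2=(suspect,v1) N0.N3=(alive,v0) | N1.N0=(suspect,v2) N1.N1=(alive,v0) N1.N2=(suspect,v1) N1.N3=(alive,v0)
Op 8: gossip N3<->N1 -> N3.N0=(suspect,v2) N3.N1=(alive,v0) N3.N2=(suspect,v1) N3.N3=(alive,v0) | N1.N0=(suspect,v2) N1.N1=(alive,v0) N1.N2=(suspect,v1) N1.N3=(alive,v0)
Op 9: gossip N1<->N3 -> N1.N0=(suspect,v2) N1.N1=(alive,v0) N1.N2=(suspect,v1) N1.N3=(alive,v0) | N3.N0=(suspect,v2) N3.N1=(alive,v0) N3.N2=(suspect,v1) N3.N3=(alive,v0)
Op 10: N0 marks N3=dead -> (dead,v1)
Op 11: N2 marks N0=alive -> (alive,v1)

Answer: N0=suspect,2 N1=alive,0 N2=suspect,1 N3=dead,1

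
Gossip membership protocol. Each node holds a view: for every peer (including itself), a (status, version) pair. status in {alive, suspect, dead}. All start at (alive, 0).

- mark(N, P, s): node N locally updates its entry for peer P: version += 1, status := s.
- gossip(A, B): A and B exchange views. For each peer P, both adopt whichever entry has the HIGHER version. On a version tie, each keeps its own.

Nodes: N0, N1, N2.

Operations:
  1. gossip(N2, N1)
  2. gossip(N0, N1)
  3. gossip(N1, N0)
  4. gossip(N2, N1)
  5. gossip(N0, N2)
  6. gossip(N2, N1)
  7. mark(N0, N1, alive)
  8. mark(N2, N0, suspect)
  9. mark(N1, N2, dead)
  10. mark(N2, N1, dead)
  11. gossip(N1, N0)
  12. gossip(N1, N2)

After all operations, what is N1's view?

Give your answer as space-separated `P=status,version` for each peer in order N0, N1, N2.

Op 1: gossip N2<->N1 -> N2.N0=(alive,v0) N2.N1=(alive,v0) N2.N2=(alive,v0) | N1.N0=(alive,v0) N1.N1=(alive,v0) N1.N2=(alive,v0)
Op 2: gossip N0<->N1 -> N0.N0=(alive,v0) N0.N1=(alive,v0) N0.N2=(alive,v0) | N1.N0=(alive,v0) N1.N1=(alive,v0) N1.N2=(alive,v0)
Op 3: gossip N1<->N0 -> N1.N0=(alive,v0) N1.N1=(alive,v0) N1.N2=(alive,v0) | N0.N0=(alive,v0) N0.N1=(alive,v0) N0.N2=(alive,v0)
Op 4: gossip N2<->N1 -> N2.N0=(alive,v0) N2.N1=(alive,v0) N2.N2=(alive,v0) | N1.N0=(alive,v0) N1.N1=(alive,v0) N1.N2=(alive,v0)
Op 5: gossip N0<->N2 -> N0.N0=(alive,v0) N0.N1=(alive,v0) N0.N2=(alive,v0) | N2.N0=(alive,v0) N2.N1=(alive,v0) N2.N2=(alive,v0)
Op 6: gossip N2<->N1 -> N2.N0=(alive,v0) N2.N1=(alive,v0) N2.N2=(alive,v0) | N1.N0=(alive,v0) N1.N1=(alive,v0) N1.N2=(alive,v0)
Op 7: N0 marks N1=alive -> (alive,v1)
Op 8: N2 marks N0=suspect -> (suspect,v1)
Op 9: N1 marks N2=dead -> (dead,v1)
Op 10: N2 marks N1=dead -> (dead,v1)
Op 11: gossip N1<->N0 -> N1.N0=(alive,v0) N1.N1=(alive,v1) N1.N2=(dead,v1) | N0.N0=(alive,v0) N0.N1=(alive,v1) N0.N2=(dead,v1)
Op 12: gossip N1<->N2 -> N1.N0=(suspect,v1) N1.N1=(alive,v1) N1.N2=(dead,v1) | N2.N0=(suspect,v1) N2.N1=(dead,v1) N2.N2=(dead,v1)

Answer: N0=suspect,1 N1=alive,1 N2=dead,1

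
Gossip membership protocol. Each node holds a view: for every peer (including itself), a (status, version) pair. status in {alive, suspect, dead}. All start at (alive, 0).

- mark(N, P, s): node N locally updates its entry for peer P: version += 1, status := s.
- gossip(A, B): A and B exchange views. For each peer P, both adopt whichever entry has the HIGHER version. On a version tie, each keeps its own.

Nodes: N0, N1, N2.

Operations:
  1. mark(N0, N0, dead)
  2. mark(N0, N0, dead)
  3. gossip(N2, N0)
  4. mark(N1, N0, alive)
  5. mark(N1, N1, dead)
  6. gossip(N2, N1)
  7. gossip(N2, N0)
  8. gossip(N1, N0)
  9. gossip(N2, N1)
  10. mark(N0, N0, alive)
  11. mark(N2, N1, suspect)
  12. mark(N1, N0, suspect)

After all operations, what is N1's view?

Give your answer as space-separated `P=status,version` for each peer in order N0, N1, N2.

Op 1: N0 marks N0=dead -> (dead,v1)
Op 2: N0 marks N0=dead -> (dead,v2)
Op 3: gossip N2<->N0 -> N2.N0=(dead,v2) N2.N1=(alive,v0) N2.N2=(alive,v0) | N0.N0=(dead,v2) N0.N1=(alive,v0) N0.N2=(alive,v0)
Op 4: N1 marks N0=alive -> (alive,v1)
Op 5: N1 marks N1=dead -> (dead,v1)
Op 6: gossip N2<->N1 -> N2.N0=(dead,v2) N2.N1=(dead,v1) N2.N2=(alive,v0) | N1.N0=(dead,v2) N1.N1=(dead,v1) N1.N2=(alive,v0)
Op 7: gossip N2<->N0 -> N2.N0=(dead,v2) N2.N1=(dead,v1) N2.N2=(alive,v0) | N0.N0=(dead,v2) N0.N1=(dead,v1) N0.N2=(alive,v0)
Op 8: gossip N1<->N0 -> N1.N0=(dead,v2) N1.N1=(dead,v1) N1.N2=(alive,v0) | N0.N0=(dead,v2) N0.N1=(dead,v1) N0.N2=(alive,v0)
Op 9: gossip N2<->N1 -> N2.N0=(dead,v2) N2.N1=(dead,v1) N2.N2=(alive,v0) | N1.N0=(dead,v2) N1.N1=(dead,v1) N1.N2=(alive,v0)
Op 10: N0 marks N0=alive -> (alive,v3)
Op 11: N2 marks N1=suspect -> (suspect,v2)
Op 12: N1 marks N0=suspect -> (suspect,v3)

Answer: N0=suspect,3 N1=dead,1 N2=alive,0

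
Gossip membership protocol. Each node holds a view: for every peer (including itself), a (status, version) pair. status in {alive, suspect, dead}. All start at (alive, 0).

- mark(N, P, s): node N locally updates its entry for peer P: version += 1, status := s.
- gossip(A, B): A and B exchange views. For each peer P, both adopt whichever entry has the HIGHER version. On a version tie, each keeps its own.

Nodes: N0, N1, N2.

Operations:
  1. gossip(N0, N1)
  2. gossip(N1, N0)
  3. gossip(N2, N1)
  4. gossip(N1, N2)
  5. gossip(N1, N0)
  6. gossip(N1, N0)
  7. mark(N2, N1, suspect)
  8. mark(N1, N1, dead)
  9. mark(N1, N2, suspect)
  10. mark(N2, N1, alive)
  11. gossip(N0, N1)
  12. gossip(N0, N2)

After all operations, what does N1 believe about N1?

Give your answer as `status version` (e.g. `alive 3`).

Op 1: gossip N0<->N1 -> N0.N0=(alive,v0) N0.N1=(alive,v0) N0.N2=(alive,v0) | N1.N0=(alive,v0) N1.N1=(alive,v0) N1.N2=(alive,v0)
Op 2: gossip N1<->N0 -> N1.N0=(alive,v0) N1.N1=(alive,v0) N1.N2=(alive,v0) | N0.N0=(alive,v0) N0.N1=(alive,v0) N0.N2=(alive,v0)
Op 3: gossip N2<->N1 -> N2.N0=(alive,v0) N2.N1=(alive,v0) N2.N2=(alive,v0) | N1.N0=(alive,v0) N1.N1=(alive,v0) N1.N2=(alive,v0)
Op 4: gossip N1<->N2 -> N1.N0=(alive,v0) N1.N1=(alive,v0) N1.N2=(alive,v0) | N2.N0=(alive,v0) N2.N1=(alive,v0) N2.N2=(alive,v0)
Op 5: gossip N1<->N0 -> N1.N0=(alive,v0) N1.N1=(alive,v0) N1.N2=(alive,v0) | N0.N0=(alive,v0) N0.N1=(alive,v0) N0.N2=(alive,v0)
Op 6: gossip N1<->N0 -> N1.N0=(alive,v0) N1.N1=(alive,v0) N1.N2=(alive,v0) | N0.N0=(alive,v0) N0.N1=(alive,v0) N0.N2=(alive,v0)
Op 7: N2 marks N1=suspect -> (suspect,v1)
Op 8: N1 marks N1=dead -> (dead,v1)
Op 9: N1 marks N2=suspect -> (suspect,v1)
Op 10: N2 marks N1=alive -> (alive,v2)
Op 11: gossip N0<->N1 -> N0.N0=(alive,v0) N0.N1=(dead,v1) N0.N2=(suspect,v1) | N1.N0=(alive,v0) N1.N1=(dead,v1) N1.N2=(suspect,v1)
Op 12: gossip N0<->N2 -> N0.N0=(alive,v0) N0.N1=(alive,v2) N0.N2=(suspect,v1) | N2.N0=(alive,v0) N2.N1=(alive,v2) N2.N2=(suspect,v1)

Answer: dead 1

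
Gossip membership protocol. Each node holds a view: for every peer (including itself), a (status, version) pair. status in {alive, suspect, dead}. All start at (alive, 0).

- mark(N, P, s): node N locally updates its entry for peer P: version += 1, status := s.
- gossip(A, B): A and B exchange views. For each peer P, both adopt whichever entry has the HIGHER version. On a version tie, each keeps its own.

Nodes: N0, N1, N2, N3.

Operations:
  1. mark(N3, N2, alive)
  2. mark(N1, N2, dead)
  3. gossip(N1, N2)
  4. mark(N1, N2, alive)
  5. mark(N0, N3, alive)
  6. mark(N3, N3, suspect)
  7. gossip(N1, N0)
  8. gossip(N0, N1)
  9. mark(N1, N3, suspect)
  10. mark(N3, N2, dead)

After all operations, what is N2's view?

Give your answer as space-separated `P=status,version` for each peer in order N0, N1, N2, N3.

Answer: N0=alive,0 N1=alive,0 N2=dead,1 N3=alive,0

Derivation:
Op 1: N3 marks N2=alive -> (alive,v1)
Op 2: N1 marks N2=dead -> (dead,v1)
Op 3: gossip N1<->N2 -> N1.N0=(alive,v0) N1.N1=(alive,v0) N1.N2=(dead,v1) N1.N3=(alive,v0) | N2.N0=(alive,v0) N2.N1=(alive,v0) N2.N2=(dead,v1) N2.N3=(alive,v0)
Op 4: N1 marks N2=alive -> (alive,v2)
Op 5: N0 marks N3=alive -> (alive,v1)
Op 6: N3 marks N3=suspect -> (suspect,v1)
Op 7: gossip N1<->N0 -> N1.N0=(alive,v0) N1.N1=(alive,v0) N1.N2=(alive,v2) N1.N3=(alive,v1) | N0.N0=(alive,v0) N0.N1=(alive,v0) N0.N2=(alive,v2) N0.N3=(alive,v1)
Op 8: gossip N0<->N1 -> N0.N0=(alive,v0) N0.N1=(alive,v0) N0.N2=(alive,v2) N0.N3=(alive,v1) | N1.N0=(alive,v0) N1.N1=(alive,v0) N1.N2=(alive,v2) N1.N3=(alive,v1)
Op 9: N1 marks N3=suspect -> (suspect,v2)
Op 10: N3 marks N2=dead -> (dead,v2)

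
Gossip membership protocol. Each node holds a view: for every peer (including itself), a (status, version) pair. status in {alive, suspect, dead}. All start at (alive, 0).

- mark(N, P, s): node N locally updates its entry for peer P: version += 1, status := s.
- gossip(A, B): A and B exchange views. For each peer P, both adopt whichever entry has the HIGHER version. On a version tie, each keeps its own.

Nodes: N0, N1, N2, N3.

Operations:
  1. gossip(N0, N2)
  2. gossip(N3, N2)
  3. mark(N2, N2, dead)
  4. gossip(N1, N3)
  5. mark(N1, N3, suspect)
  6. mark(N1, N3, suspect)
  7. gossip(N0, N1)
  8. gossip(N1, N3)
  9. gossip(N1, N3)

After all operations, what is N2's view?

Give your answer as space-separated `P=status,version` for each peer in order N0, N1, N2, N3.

Op 1: gossip N0<->N2 -> N0.N0=(alive,v0) N0.N1=(alive,v0) N0.N2=(alive,v0) N0.N3=(alive,v0) | N2.N0=(alive,v0) N2.N1=(alive,v0) N2.N2=(alive,v0) N2.N3=(alive,v0)
Op 2: gossip N3<->N2 -> N3.N0=(alive,v0) N3.N1=(alive,v0) N3.N2=(alive,v0) N3.N3=(alive,v0) | N2.N0=(alive,v0) N2.N1=(alive,v0) N2.N2=(alive,v0) N2.N3=(alive,v0)
Op 3: N2 marks N2=dead -> (dead,v1)
Op 4: gossip N1<->N3 -> N1.N0=(alive,v0) N1.N1=(alive,v0) N1.N2=(alive,v0) N1.N3=(alive,v0) | N3.N0=(alive,v0) N3.N1=(alive,v0) N3.N2=(alive,v0) N3.N3=(alive,v0)
Op 5: N1 marks N3=suspect -> (suspect,v1)
Op 6: N1 marks N3=suspect -> (suspect,v2)
Op 7: gossip N0<->N1 -> N0.N0=(alive,v0) N0.N1=(alive,v0) N0.N2=(alive,v0) N0.N3=(suspect,v2) | N1.N0=(alive,v0) N1.N1=(alive,v0) N1.N2=(alive,v0) N1.N3=(suspect,v2)
Op 8: gossip N1<->N3 -> N1.N0=(alive,v0) N1.N1=(alive,v0) N1.N2=(alive,v0) N1.N3=(suspect,v2) | N3.N0=(alive,v0) N3.N1=(alive,v0) N3.N2=(alive,v0) N3.N3=(suspect,v2)
Op 9: gossip N1<->N3 -> N1.N0=(alive,v0) N1.N1=(alive,v0) N1.N2=(alive,v0) N1.N3=(suspect,v2) | N3.N0=(alive,v0) N3.N1=(alive,v0) N3.N2=(alive,v0) N3.N3=(suspect,v2)

Answer: N0=alive,0 N1=alive,0 N2=dead,1 N3=alive,0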